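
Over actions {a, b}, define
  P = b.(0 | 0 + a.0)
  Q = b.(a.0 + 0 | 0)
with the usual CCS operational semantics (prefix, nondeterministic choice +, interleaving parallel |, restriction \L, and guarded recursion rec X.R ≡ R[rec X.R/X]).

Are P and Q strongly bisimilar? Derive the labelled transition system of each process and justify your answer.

Reachable graph of P (3 states):
  s0 = b.(0 | 0 + a.0) :: =b=> s1
  s1 = 0 | 0 + a.0 :: =a=> s2
  s2 = 0 :: ∅
Reachable graph of Q (3 states):
  t0 = b.(a.0 + 0 | 0) :: =b=> t1
  t1 = a.0 + 0 | 0 :: =a=> t2
  t2 = 0 :: ∅
Partition-refinement fixed point:
  B0 = {s0, t0}
  B1 = {s1, t1}
  B2 = {s2, t2}
s0 ∈ B0, t0 ∈ B0 → same block

YES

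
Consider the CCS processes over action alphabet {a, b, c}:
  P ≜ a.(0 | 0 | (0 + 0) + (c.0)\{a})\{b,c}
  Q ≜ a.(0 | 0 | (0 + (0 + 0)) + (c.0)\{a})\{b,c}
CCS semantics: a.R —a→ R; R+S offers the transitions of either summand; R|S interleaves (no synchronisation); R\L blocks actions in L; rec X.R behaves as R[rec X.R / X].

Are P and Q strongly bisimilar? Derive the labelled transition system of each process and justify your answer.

P's transition system — 2 states:
  m0 = a.(0 | 0 | (0 + 0) + (c.0)\{a})\{b,c} | =a=> m1
  m1 = (0 | 0 | (0 + 0) + (c.0)\{a})\{b,c} | ∅
Q's transition system — 2 states:
  n0 = a.(0 | 0 | (0 + (0 + 0)) + (c.0)\{a})\{b,c} | =a=> n1
  n1 = (0 | 0 | (0 + (0 + 0)) + (c.0)\{a})\{b,c} | ∅
Partition-refinement fixed point:
  B0 = {m0, n0}
  B1 = {m1, n1}
m0 ∈ B0, n0 ∈ B0 → same block

bisimilar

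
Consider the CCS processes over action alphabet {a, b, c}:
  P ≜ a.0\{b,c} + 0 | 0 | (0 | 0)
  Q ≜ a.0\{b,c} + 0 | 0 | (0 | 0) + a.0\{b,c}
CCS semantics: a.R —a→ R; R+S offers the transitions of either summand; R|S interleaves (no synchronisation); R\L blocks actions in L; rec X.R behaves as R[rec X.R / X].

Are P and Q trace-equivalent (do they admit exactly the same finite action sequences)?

P's transition system — 2 states:
  s0 = a.0\{b,c} + 0 | 0 | (0 | 0) | ··a··> s1
  s1 = 0\{b,c} | deadlocked
Q's transition system — 2 states:
  t0 = a.0\{b,c} + 0 | 0 | (0 | 0) + a.0\{b,c} | ··a··> t1
  t1 = 0\{b,c} | deadlocked
Coarsest stable partition (strong bisimilarity classes):
  B0 = {s0, t0}
  B1 = {s1, t1}
s0 ∈ B0, t0 ∈ B0 → same block
Bisimilar ⇒ trace-equivalent.

trace-equivalent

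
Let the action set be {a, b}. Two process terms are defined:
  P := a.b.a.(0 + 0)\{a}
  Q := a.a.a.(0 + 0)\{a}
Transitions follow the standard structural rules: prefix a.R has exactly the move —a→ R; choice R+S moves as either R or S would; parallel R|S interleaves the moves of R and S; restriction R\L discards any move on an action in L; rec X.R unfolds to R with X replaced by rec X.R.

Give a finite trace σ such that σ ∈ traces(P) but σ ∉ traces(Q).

ab

P's transition system — 4 states:
  s0 = a.b.a.(0 + 0)\{a} has moves —a→ s1
  s1 = b.a.(0 + 0)\{a} has moves —b→ s2
  s2 = a.(0 + 0)\{a} has moves —a→ s3
  s3 = (0 + 0)\{a} has moves ∅
Q's transition system — 4 states:
  t0 = a.a.a.(0 + 0)\{a} has moves —a→ t1
  t1 = a.a.(0 + 0)\{a} has moves —a→ t2
  t2 = a.(0 + 0)\{a} has moves —a→ t3
  t3 = (0 + 0)\{a} has moves ∅
Run σ = ⟨ab⟩ on P: start {s0}
  step 1 (a): {s1}
  step 2 (b): {s2}
  — P admits the full trace.
Run σ = ⟨ab⟩ on Q: start {t0}
  step 1 (a): {t1}
  step 2 (b): ∅  — Q cannot continue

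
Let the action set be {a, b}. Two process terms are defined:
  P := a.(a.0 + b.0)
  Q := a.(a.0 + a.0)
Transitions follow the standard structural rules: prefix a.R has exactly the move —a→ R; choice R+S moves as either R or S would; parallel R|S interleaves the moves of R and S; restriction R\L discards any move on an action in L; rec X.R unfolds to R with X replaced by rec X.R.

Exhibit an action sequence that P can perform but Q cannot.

P's transition system — 3 states:
  u0 = a.(a.0 + b.0) ⊢ =a=> u1
  u1 = a.0 + b.0 ⊢ =a=> u2, =b=> u2
  u2 = 0 ⊢ ·
Q's transition system — 3 states:
  v0 = a.(a.0 + a.0) ⊢ =a=> v1
  v1 = a.0 + a.0 ⊢ =a=> v2
  v2 = 0 ⊢ ·
Run σ = ⟨ab⟩ on P: start {u0}
  step 1 (a): {u1}
  step 2 (b): {u2}
  P completes σ.
Run σ = ⟨ab⟩ on Q: start {v0}
  step 1 (a): {v1}
  step 2 (b): ∅  — Q cannot continue

ab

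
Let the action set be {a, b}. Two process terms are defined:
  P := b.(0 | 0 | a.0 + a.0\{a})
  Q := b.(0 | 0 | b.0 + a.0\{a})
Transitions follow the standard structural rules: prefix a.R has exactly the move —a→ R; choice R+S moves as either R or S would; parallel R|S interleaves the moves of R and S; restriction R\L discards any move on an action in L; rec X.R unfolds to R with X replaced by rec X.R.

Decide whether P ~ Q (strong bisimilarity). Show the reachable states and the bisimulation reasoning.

LTS(P): 4 reachable states
  u0 = b.(0 | 0 | a.0 + a.0\{a}) :: ··b··> u1
  u1 = 0 | 0 | a.0 + a.0\{a} :: ··a··> u2, ··a··> u3
  u2 = 0 | 0 | 0 :: ∅
  u3 = 0\{a} :: ∅
LTS(Q): 4 reachable states
  v0 = b.(0 | 0 | b.0 + a.0\{a}) :: ··b··> v1
  v1 = 0 | 0 | b.0 + a.0\{a} :: ··a··> v2, ··b··> v3
  v2 = 0\{a} :: ∅
  v3 = 0 | 0 | 0 :: ∅
Coarsest stable partition (strong bisimilarity classes):
  B0 = {u0}
  B1 = {u1}
  B2 = {u2, u3, v2, v3}
  B3 = {v0}
  B4 = {v1}
u0 ∈ B0, v0 ∈ B3 → different blocks

not bisimilar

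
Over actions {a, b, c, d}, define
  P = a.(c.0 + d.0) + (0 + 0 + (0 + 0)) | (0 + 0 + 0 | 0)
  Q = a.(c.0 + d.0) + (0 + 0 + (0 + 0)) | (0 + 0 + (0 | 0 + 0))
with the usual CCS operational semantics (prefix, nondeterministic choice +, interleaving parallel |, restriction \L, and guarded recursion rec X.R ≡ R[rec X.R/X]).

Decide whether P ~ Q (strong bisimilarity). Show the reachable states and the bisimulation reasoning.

bisimilar

LTS(P): 3 reachable states
  m0 = a.(c.0 + d.0) + (0 + 0 + (0 + 0)) | (0 + 0 + 0 | 0) ⊢ =a=> m1
  m1 = c.0 + d.0 ⊢ =c=> m2, =d=> m2
  m2 = 0 ⊢ stopped
LTS(Q): 3 reachable states
  n0 = a.(c.0 + d.0) + (0 + 0 + (0 + 0)) | (0 + 0 + (0 | 0 + 0)) ⊢ =a=> n1
  n1 = c.0 + d.0 ⊢ =c=> n2, =d=> n2
  n2 = 0 ⊢ stopped
Coarsest stable partition (strong bisimilarity classes):
  B0 = {m0, n0}
  B1 = {m1, n1}
  B2 = {m2, n2}
m0 ∈ B0, n0 ∈ B0 → same block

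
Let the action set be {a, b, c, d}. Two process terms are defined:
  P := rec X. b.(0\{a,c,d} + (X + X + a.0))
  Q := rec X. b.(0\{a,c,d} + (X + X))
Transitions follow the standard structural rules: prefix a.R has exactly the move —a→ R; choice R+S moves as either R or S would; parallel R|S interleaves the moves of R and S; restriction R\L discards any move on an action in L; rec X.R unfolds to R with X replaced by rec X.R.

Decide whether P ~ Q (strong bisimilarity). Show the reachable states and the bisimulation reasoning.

Reachable graph of P (3 states):
  m0 = rec X. b.(0\{a,c,d} + (X + X + a.0)) ⊢ —b→ m1
  m1 = 0\{a,c,d} + ((rec X. b.(0\{a,c,d} + (X + X + a.0))) + (rec X. b.(0\{a,c,d} + (X + X + a.0))) + a.0) ⊢ —a→ m2, —b→ m1
  m2 = 0 ⊢ ∅
Reachable graph of Q (2 states):
  n0 = rec X. b.(0\{a,c,d} + (X + X)) ⊢ —b→ n1
  n1 = 0\{a,c,d} + ((rec X. b.(0\{a,c,d} + (X + X))) + (rec X. b.(0\{a,c,d} + (X + X)))) ⊢ —b→ n1
Bisimilarity quotient blocks:
  B0 = {m0}
  B1 = {m1}
  B2 = {m2}
  B3 = {n0, n1}
m0 ∈ B0, n0 ∈ B3 → different blocks

not bisimilar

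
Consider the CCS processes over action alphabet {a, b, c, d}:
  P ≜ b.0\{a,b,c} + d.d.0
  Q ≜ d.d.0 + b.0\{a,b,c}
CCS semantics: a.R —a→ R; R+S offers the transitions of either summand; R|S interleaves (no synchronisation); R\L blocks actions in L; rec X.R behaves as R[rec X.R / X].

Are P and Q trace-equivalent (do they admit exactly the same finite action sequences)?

LTS(P): 4 reachable states
  u0 = b.0\{a,b,c} + d.d.0 | -b-> u1, -d-> u2
  u1 = 0\{a,b,c} | ∅
  u2 = d.0 | -d-> u3
  u3 = 0 | ∅
LTS(Q): 4 reachable states
  v0 = d.d.0 + b.0\{a,b,c} | -b-> v1, -d-> v2
  v1 = 0\{a,b,c} | ∅
  v2 = d.0 | -d-> v3
  v3 = 0 | ∅
Bisimilarity quotient blocks:
  B0 = {u0, v0}
  B1 = {u1, u3, v1, v3}
  B2 = {u2, v2}
u0 ∈ B0, v0 ∈ B0 → same block
Bisimilar ⇒ trace-equivalent.

YES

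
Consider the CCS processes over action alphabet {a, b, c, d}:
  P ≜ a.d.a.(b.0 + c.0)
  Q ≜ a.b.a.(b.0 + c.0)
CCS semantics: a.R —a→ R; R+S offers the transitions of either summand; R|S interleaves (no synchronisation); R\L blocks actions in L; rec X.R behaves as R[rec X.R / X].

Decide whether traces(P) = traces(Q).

P's transition system — 5 states:
  u0 = a.d.a.(b.0 + c.0) has moves --a--▸ u1
  u1 = d.a.(b.0 + c.0) has moves --d--▸ u2
  u2 = a.(b.0 + c.0) has moves --a--▸ u3
  u3 = b.0 + c.0 has moves --b--▸ u4, --c--▸ u4
  u4 = 0 has moves stopped
Q's transition system — 5 states:
  v0 = a.b.a.(b.0 + c.0) has moves --a--▸ v1
  v1 = b.a.(b.0 + c.0) has moves --b--▸ v2
  v2 = a.(b.0 + c.0) has moves --a--▸ v3
  v3 = b.0 + c.0 has moves --b--▸ v4, --c--▸ v4
  v4 = 0 has moves stopped
Trace ⟨ad⟩ through P, begin at {u0}:
  step 1 (a): {u1}
  step 2 (d): {u2}
  ✓ P
Trace ⟨ad⟩ through Q, begin at {v0}:
  step 1 (a): {v1}
  step 2 (d): ∅  — Q cannot continue

trace-distinct — witness ⟨ad⟩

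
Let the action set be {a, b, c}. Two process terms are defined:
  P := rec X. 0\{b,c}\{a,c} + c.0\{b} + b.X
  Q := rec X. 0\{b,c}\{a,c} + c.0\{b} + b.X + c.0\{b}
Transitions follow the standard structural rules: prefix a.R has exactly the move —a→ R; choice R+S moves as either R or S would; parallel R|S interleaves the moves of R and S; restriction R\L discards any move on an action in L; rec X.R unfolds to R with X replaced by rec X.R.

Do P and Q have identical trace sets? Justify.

YES

LTS(P): 2 reachable states
  p0 = rec X. 0\{b,c}\{a,c} + c.0\{b} + b.X :: --b--▸ p0, --c--▸ p1
  p1 = 0\{b} :: (no moves)
LTS(Q): 2 reachable states
  q0 = rec X. 0\{b,c}\{a,c} + c.0\{b} + b.X + c.0\{b} :: --b--▸ q0, --c--▸ q1
  q1 = 0\{b} :: (no moves)
Coarsest stable partition (strong bisimilarity classes):
  B0 = {p0, q0}
  B1 = {p1, q1}
p0 ∈ B0, q0 ∈ B0 → same block
Bisimilar ⇒ trace-equivalent.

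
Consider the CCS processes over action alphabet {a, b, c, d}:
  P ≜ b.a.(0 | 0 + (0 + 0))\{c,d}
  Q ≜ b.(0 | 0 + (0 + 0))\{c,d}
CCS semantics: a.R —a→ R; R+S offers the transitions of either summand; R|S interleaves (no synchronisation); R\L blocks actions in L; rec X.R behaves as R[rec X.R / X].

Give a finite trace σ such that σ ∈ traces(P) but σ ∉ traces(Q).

P's transition system — 3 states:
  p0 = b.a.(0 | 0 + (0 + 0))\{c,d} → --b--▸ p1
  p1 = a.(0 | 0 + (0 + 0))\{c,d} → --a--▸ p2
  p2 = (0 | 0 + (0 + 0))\{c,d} → stopped
Q's transition system — 2 states:
  q0 = b.(0 | 0 + (0 + 0))\{c,d} → --b--▸ q1
  q1 = (0 | 0 + (0 + 0))\{c,d} → stopped
Executing ba from P (initial set {p0}):
  [1] b ⇒ {p1}
  [2] a ⇒ {p2}
  — P admits the full trace.
Executing ba from Q (initial set {q0}):
  [1] b ⇒ {q1}
  [2] a ⇒ ∅  — Q cannot continue

ba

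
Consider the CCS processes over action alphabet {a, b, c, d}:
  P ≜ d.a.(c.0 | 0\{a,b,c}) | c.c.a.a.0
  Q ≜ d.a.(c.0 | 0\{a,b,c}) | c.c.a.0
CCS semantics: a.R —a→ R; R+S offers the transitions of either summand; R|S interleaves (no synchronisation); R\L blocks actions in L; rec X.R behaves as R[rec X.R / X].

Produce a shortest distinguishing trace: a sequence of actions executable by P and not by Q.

ccaa

P's transition system — 20 states:
  u0 = d.a.(c.0 | 0\{a,b,c}) | c.c.a.a.0 :: -c-> u1, -d-> u2
  u1 = d.a.(c.0 | 0\{a,b,c}) | c.a.a.0 :: -c-> u3, -d-> u4
  u2 = a.(c.0 | 0\{a,b,c}) | c.c.a.a.0 :: -a-> u5, -c-> u4
  u3 = d.a.(c.0 | 0\{a,b,c}) | a.a.0 :: -a-> u6, -d-> u7
  u4 = a.(c.0 | 0\{a,b,c}) | c.a.a.0 :: -a-> u8, -c-> u7
  u5 = c.0 | 0\{a,b,c} | c.c.a.a.0 :: -c-> u8, -c-> u9
  u6 = d.a.(c.0 | 0\{a,b,c}) | a.0 :: -a-> u10, -d-> u11
  u7 = a.(c.0 | 0\{a,b,c}) | a.a.0 :: -a-> u11, -a-> u12
  u8 = c.0 | 0\{a,b,c} | c.a.a.0 :: -c-> u12, -c-> u13
  u9 = 0 | 0\{a,b,c} | c.c.a.a.0 :: -c-> u13
  u10 = d.a.(c.0 | 0\{a,b,c}) | 0 :: -d-> u14
  u11 = a.(c.0 | 0\{a,b,c}) | a.0 :: -a-> u14, -a-> u15
  u12 = c.0 | 0\{a,b,c} | a.a.0 :: -a-> u15, -c-> u16
  u13 = 0 | 0\{a,b,c} | c.a.a.0 :: -c-> u16
  u14 = a.(c.0 | 0\{a,b,c}) | 0 :: -a-> u17
  u15 = c.0 | 0\{a,b,c} | a.0 :: -a-> u17, -c-> u18
  u16 = 0 | 0\{a,b,c} | a.a.0 :: -a-> u18
  u17 = c.0 | 0\{a,b,c} | 0 :: -c-> u19
  u18 = 0 | 0\{a,b,c} | a.0 :: -a-> u19
  u19 = 0 | 0\{a,b,c} | 0 :: ·
Q's transition system — 16 states:
  v0 = d.a.(c.0 | 0\{a,b,c}) | c.c.a.0 :: -c-> v1, -d-> v2
  v1 = d.a.(c.0 | 0\{a,b,c}) | c.a.0 :: -c-> v3, -d-> v4
  v2 = a.(c.0 | 0\{a,b,c}) | c.c.a.0 :: -a-> v5, -c-> v4
  v3 = d.a.(c.0 | 0\{a,b,c}) | a.0 :: -a-> v6, -d-> v7
  v4 = a.(c.0 | 0\{a,b,c}) | c.a.0 :: -a-> v8, -c-> v7
  v5 = c.0 | 0\{a,b,c} | c.c.a.0 :: -c-> v8, -c-> v9
  v6 = d.a.(c.0 | 0\{a,b,c}) | 0 :: -d-> v10
  v7 = a.(c.0 | 0\{a,b,c}) | a.0 :: -a-> v10, -a-> v11
  v8 = c.0 | 0\{a,b,c} | c.a.0 :: -c-> v11, -c-> v12
  v9 = 0 | 0\{a,b,c} | c.c.a.0 :: -c-> v12
  v10 = a.(c.0 | 0\{a,b,c}) | 0 :: -a-> v13
  v11 = c.0 | 0\{a,b,c} | a.0 :: -a-> v13, -c-> v14
  v12 = 0 | 0\{a,b,c} | c.a.0 :: -c-> v14
  v13 = c.0 | 0\{a,b,c} | 0 :: -c-> v15
  v14 = 0 | 0\{a,b,c} | a.0 :: -a-> v15
  v15 = 0 | 0\{a,b,c} | 0 :: ·
Trace ⟨ccaa⟩ through P, begin at {u0}:
  after c @ step 1: {u1}
  after c @ step 2: {u3}
  after a @ step 3: {u6}
  after a @ step 4: {u10}
  ✓ P
Trace ⟨ccaa⟩ through Q, begin at {v0}:
  after c @ step 1: {v1}
  after c @ step 2: {v3}
  after a @ step 3: {v6}
  after a @ step 4: ∅  — Q cannot continue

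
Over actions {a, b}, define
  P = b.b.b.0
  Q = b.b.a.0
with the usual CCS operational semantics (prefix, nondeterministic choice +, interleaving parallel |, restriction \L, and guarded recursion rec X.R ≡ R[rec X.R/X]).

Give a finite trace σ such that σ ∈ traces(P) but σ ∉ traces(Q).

P's transition system — 4 states:
  p0 = b.b.b.0 → =b=> p1
  p1 = b.b.0 → =b=> p2
  p2 = b.0 → =b=> p3
  p3 = 0 → deadlocked
Q's transition system — 4 states:
  q0 = b.b.a.0 → =b=> q1
  q1 = b.a.0 → =b=> q2
  q2 = a.0 → =a=> q3
  q3 = 0 → deadlocked
Run σ = ⟨bbb⟩ on P: start {p0}
  after b @ step 1: {p1}
  after b @ step 2: {p2}
  after b @ step 3: {p3}
  — P admits the full trace.
Run σ = ⟨bbb⟩ on Q: start {q0}
  after b @ step 1: {q1}
  after b @ step 2: {q2}
  after b @ step 3: ∅ (Q stuck)

bbb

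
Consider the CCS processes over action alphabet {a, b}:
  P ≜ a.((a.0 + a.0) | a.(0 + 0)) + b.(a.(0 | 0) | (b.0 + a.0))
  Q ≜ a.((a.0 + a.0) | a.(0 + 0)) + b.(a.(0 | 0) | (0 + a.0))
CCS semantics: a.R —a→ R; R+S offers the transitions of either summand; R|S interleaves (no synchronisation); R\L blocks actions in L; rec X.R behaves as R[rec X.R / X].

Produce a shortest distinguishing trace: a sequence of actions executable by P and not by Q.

bb

Reachable graph of P (9 states):
  s0 = a.((a.0 + a.0) | a.(0 + 0)) + b.(a.(0 | 0) | (b.0 + a.0)) | ··a··> s1, ··b··> s2
  s1 = (a.0 + a.0) | a.(0 + 0) | ··a··> s3, ··a··> s4
  s2 = a.(0 | 0) | (b.0 + a.0) | ··a··> s5, ··a··> s6, ··b··> s6
  s3 = (a.0 + a.0) | (0 + 0) | ··a··> s7
  s4 = 0 | a.(0 + 0) | ··a··> s7
  s5 = 0 | 0 | (b.0 + a.0) | ··a··> s8, ··b··> s8
  s6 = a.(0 | 0) | 0 | ··a··> s8
  s7 = 0 | (0 + 0) | ∅
  s8 = 0 | 0 | 0 | ∅
Reachable graph of Q (9 states):
  t0 = a.((a.0 + a.0) | a.(0 + 0)) + b.(a.(0 | 0) | (0 + a.0)) | ··a··> t1, ··b··> t2
  t1 = (a.0 + a.0) | a.(0 + 0) | ··a··> t3, ··a··> t4
  t2 = a.(0 | 0) | (0 + a.0) | ··a··> t5, ··a··> t6
  t3 = (a.0 + a.0) | (0 + 0) | ··a··> t7
  t4 = 0 | a.(0 + 0) | ··a··> t7
  t5 = 0 | 0 | (0 + a.0) | ··a··> t8
  t6 = a.(0 | 0) | 0 | ··a··> t8
  t7 = 0 | (0 + 0) | ∅
  t8 = 0 | 0 | 0 | ∅
Run σ = ⟨bb⟩ on P: start {s0}
  after b @ step 1: {s2}
  after b @ step 2: {s6}
  ✓ P
Run σ = ⟨bb⟩ on Q: start {t0}
  after b @ step 1: {t2}
  after b @ step 2: no successor for Q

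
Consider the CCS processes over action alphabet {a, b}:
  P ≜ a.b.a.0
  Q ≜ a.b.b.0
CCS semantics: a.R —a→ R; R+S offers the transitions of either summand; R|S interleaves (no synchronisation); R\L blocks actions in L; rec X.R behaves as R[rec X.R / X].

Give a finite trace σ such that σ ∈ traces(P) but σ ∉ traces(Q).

aba

LTS(P): 4 reachable states
  m0 = a.b.a.0 ⊢ -a-> m1
  m1 = b.a.0 ⊢ -b-> m2
  m2 = a.0 ⊢ -a-> m3
  m3 = 0 ⊢ ∅
LTS(Q): 4 reachable states
  n0 = a.b.b.0 ⊢ -a-> n1
  n1 = b.b.0 ⊢ -b-> n2
  n2 = b.0 ⊢ -b-> n3
  n3 = 0 ⊢ ∅
Trace ⟨aba⟩ through P, begin at {m0}:
  [1] a ⇒ {m1}
  [2] b ⇒ {m2}
  [3] a ⇒ {m3}
  — P admits the full trace.
Trace ⟨aba⟩ through Q, begin at {n0}:
  [1] a ⇒ {n1}
  [2] b ⇒ {n2}
  [3] a ⇒ ∅ (Q stuck)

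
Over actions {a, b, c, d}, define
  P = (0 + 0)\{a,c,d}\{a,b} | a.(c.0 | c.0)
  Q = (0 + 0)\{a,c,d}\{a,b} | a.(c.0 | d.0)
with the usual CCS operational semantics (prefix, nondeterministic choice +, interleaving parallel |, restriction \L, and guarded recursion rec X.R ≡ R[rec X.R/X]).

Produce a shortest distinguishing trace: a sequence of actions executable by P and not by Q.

P's transition system — 5 states:
  p0 = (0 + 0)\{a,c,d}\{a,b} | a.(c.0 | c.0) :: =a=> p1
  p1 = (0 + 0)\{a,c,d}\{a,b} | (c.0 | c.0) :: =c=> p2, =c=> p3
  p2 = (0 + 0)\{a,c,d}\{a,b} | (0 | c.0) :: =c=> p4
  p3 = (0 + 0)\{a,c,d}\{a,b} | (c.0 | 0) :: =c=> p4
  p4 = (0 + 0)\{a,c,d}\{a,b} | (0 | 0) :: ·
Q's transition system — 5 states:
  q0 = (0 + 0)\{a,c,d}\{a,b} | a.(c.0 | d.0) :: =a=> q1
  q1 = (0 + 0)\{a,c,d}\{a,b} | (c.0 | d.0) :: =c=> q2, =d=> q3
  q2 = (0 + 0)\{a,c,d}\{a,b} | (0 | d.0) :: =d=> q4
  q3 = (0 + 0)\{a,c,d}\{a,b} | (c.0 | 0) :: =c=> q4
  q4 = (0 + 0)\{a,c,d}\{a,b} | (0 | 0) :: ·
Run σ = ⟨acc⟩ on P: start {p0}
  [1] a ⇒ {p1}
  [2] c ⇒ {p2, p3}
  [3] c ⇒ {p4}
  ✓ P
Run σ = ⟨acc⟩ on Q: start {q0}
  [1] a ⇒ {q1}
  [2] c ⇒ {q2}
  [3] c ⇒ ∅ (Q stuck)

acc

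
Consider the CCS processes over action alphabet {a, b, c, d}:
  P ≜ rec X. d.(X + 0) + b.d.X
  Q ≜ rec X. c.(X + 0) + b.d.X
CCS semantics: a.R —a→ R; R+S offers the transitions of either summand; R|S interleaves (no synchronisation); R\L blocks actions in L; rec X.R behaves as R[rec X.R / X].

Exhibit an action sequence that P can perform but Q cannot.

P's transition system — 3 states:
  p0 = rec X. d.(X + 0) + b.d.X → -b-> p1, -d-> p2
  p1 = d.(rec X. d.(X + 0) + b.d.X) → -d-> p0
  p2 = (rec X. d.(X + 0) + b.d.X) + 0 → -b-> p1, -d-> p2
Q's transition system — 3 states:
  q0 = rec X. c.(X + 0) + b.d.X → -b-> q1, -c-> q2
  q1 = d.(rec X. c.(X + 0) + b.d.X) → -d-> q0
  q2 = (rec X. c.(X + 0) + b.d.X) + 0 → -b-> q1, -c-> q2
Trace ⟨d⟩ through P, begin at {p0}:
  [1] d ⇒ {p2}
  P completes σ.
Trace ⟨d⟩ through Q, begin at {q0}:
  [1] d ⇒ ∅  — Q cannot continue

d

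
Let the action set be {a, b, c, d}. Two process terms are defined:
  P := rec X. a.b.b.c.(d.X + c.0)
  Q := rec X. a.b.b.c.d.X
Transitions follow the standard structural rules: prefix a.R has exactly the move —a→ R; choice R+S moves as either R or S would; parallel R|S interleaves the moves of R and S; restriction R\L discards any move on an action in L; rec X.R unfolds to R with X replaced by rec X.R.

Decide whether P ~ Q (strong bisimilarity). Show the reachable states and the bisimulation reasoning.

NO

Reachable graph of P (6 states):
  u0 = rec X. a.b.b.c.(d.X + c.0) :: ··a··> u1
  u1 = b.b.c.(d.(rec X. a.b.b.c.(d.X + c.0)) + c.0) :: ··b··> u2
  u2 = b.c.(d.(rec X. a.b.b.c.(d.X + c.0)) + c.0) :: ··b··> u3
  u3 = c.(d.(rec X. a.b.b.c.(d.X + c.0)) + c.0) :: ··c··> u4
  u4 = d.(rec X. a.b.b.c.(d.X + c.0)) + c.0 :: ··c··> u5, ··d··> u0
  u5 = 0 :: stopped
Reachable graph of Q (5 states):
  v0 = rec X. a.b.b.c.d.X :: ··a··> v1
  v1 = b.b.c.d.(rec X. a.b.b.c.d.X) :: ··b··> v2
  v2 = b.c.d.(rec X. a.b.b.c.d.X) :: ··b··> v3
  v3 = c.d.(rec X. a.b.b.c.d.X) :: ··c··> v4
  v4 = d.(rec X. a.b.b.c.d.X) :: ··d··> v0
Coarsest stable partition (strong bisimilarity classes):
  B0 = {u0}
  B1 = {u1}
  B2 = {u2}
  B3 = {u3}
  B4 = {u4}
  B5 = {u5}
  B6 = {v0}
  B7 = {v1}
  B8 = {v2}
  B9 = {v3}
  B10 = {v4}
u0 ∈ B0, v0 ∈ B6 → different blocks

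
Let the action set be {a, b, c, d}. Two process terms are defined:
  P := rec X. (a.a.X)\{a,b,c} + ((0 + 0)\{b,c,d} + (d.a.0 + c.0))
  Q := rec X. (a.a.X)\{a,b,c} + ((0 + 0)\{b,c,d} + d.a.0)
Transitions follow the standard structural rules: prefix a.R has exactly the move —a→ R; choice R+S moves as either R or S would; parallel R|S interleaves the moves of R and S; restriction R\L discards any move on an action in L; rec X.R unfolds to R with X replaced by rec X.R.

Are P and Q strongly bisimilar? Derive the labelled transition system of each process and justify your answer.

not bisimilar

Reachable graph of P (3 states):
  m0 = rec X. (a.a.X)\{a,b,c} + ((0 + 0)\{b,c,d} + (d.a.0 + c.0)) | --c--▸ m1, --d--▸ m2
  m1 = 0 | stopped
  m2 = a.0 | --a--▸ m1
Reachable graph of Q (3 states):
  n0 = rec X. (a.a.X)\{a,b,c} + ((0 + 0)\{b,c,d} + d.a.0) | --d--▸ n1
  n1 = a.0 | --a--▸ n2
  n2 = 0 | stopped
Partition-refinement fixed point:
  B0 = {m0}
  B1 = {m2, n1}
  B2 = {m1, n2}
  B3 = {n0}
m0 ∈ B0, n0 ∈ B3 → different blocks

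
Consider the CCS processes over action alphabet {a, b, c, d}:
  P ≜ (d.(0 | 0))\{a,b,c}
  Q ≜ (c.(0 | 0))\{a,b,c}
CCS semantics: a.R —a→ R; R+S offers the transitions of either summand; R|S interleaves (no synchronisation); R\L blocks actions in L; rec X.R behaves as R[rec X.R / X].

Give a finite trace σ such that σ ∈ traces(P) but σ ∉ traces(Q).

LTS(P): 2 reachable states
  p0 = (d.(0 | 0))\{a,b,c} ⊢ =d=> p1
  p1 = (0 | 0)\{a,b,c} ⊢ (no moves)
LTS(Q): 1 reachable states
  q0 = (c.(0 | 0))\{a,b,c} ⊢ (no moves)
Trace ⟨d⟩ through P, begin at {p0}:
  [1] d ⇒ {p1}
  P completes σ.
Trace ⟨d⟩ through Q, begin at {q0}:
  [1] d ⇒ no successor for Q

d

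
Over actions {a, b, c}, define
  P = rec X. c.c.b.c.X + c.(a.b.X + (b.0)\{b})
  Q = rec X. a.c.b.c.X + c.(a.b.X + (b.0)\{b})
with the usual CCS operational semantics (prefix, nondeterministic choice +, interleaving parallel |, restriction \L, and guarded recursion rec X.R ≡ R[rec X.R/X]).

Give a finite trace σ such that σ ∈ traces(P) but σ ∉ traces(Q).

P's transition system — 6 states:
  s0 = rec X. c.c.b.c.X + c.(a.b.X + (b.0)\{b}) ⊢ ··c··> s1, ··c··> s2
  s1 = a.b.(rec X. c.c.b.c.X + c.(a.b.X + (b.0)\{b})) + (b.0)\{b} ⊢ ··a··> s3
  s2 = c.b.c.(rec X. c.c.b.c.X + c.(a.b.X + (b.0)\{b})) ⊢ ··c··> s4
  s3 = b.(rec X. c.c.b.c.X + c.(a.b.X + (b.0)\{b})) ⊢ ··b··> s0
  s4 = b.c.(rec X. c.c.b.c.X + c.(a.b.X + (b.0)\{b})) ⊢ ··b··> s5
  s5 = c.(rec X. c.c.b.c.X + c.(a.b.X + (b.0)\{b})) ⊢ ··c··> s0
Q's transition system — 6 states:
  t0 = rec X. a.c.b.c.X + c.(a.b.X + (b.0)\{b}) ⊢ ··a··> t1, ··c··> t2
  t1 = c.b.c.(rec X. a.c.b.c.X + c.(a.b.X + (b.0)\{b})) ⊢ ··c··> t3
  t2 = a.b.(rec X. a.c.b.c.X + c.(a.b.X + (b.0)\{b})) + (b.0)\{b} ⊢ ··a··> t4
  t3 = b.c.(rec X. a.c.b.c.X + c.(a.b.X + (b.0)\{b})) ⊢ ··b··> t5
  t4 = b.(rec X. a.c.b.c.X + c.(a.b.X + (b.0)\{b})) ⊢ ··b··> t0
  t5 = c.(rec X. a.c.b.c.X + c.(a.b.X + (b.0)\{b})) ⊢ ··c··> t0
Trace ⟨cc⟩ through P, begin at {s0}:
  after c @ step 1: {s1, s2}
  after c @ step 2: {s4}
  ✓ P
Trace ⟨cc⟩ through Q, begin at {t0}:
  after c @ step 1: {t2}
  after c @ step 2: ∅  — Q cannot continue

cc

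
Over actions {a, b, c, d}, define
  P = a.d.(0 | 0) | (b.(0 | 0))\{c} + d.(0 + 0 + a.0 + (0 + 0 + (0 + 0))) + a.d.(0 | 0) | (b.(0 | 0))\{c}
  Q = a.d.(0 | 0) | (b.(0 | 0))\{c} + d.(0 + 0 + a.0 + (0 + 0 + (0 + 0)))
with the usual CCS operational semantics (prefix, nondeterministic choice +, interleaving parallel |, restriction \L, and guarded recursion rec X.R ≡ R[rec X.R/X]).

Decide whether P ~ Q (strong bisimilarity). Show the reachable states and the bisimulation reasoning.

YES

Reachable graph of P (8 states):
  m0 = a.d.(0 | 0) | (b.(0 | 0))\{c} + d.(0 + 0 + a.0 + (0 + 0 + (0 + 0))) + a.d.(0 | 0) | (b.(0 | 0))\{c} → -a-> m1, -b-> m2, -d-> m3
  m1 = d.(0 | 0) | (b.(0 | 0))\{c} → -b-> m4, -d-> m5
  m2 = a.d.(0 | 0) | (0 | 0)\{c} → -a-> m4
  m3 = 0 + 0 + a.0 + (0 + 0 + (0 + 0)) → -a-> m6
  m4 = d.(0 | 0) | (0 | 0)\{c} → -d-> m7
  m5 = 0 | 0 | (b.(0 | 0))\{c} → -b-> m7
  m6 = 0 → deadlocked
  m7 = 0 | 0 | (0 | 0)\{c} → deadlocked
Reachable graph of Q (8 states):
  n0 = a.d.(0 | 0) | (b.(0 | 0))\{c} + d.(0 + 0 + a.0 + (0 + 0 + (0 + 0))) → -a-> n1, -b-> n2, -d-> n3
  n1 = d.(0 | 0) | (b.(0 | 0))\{c} → -b-> n4, -d-> n5
  n2 = a.d.(0 | 0) | (0 | 0)\{c} → -a-> n4
  n3 = 0 + 0 + a.0 + (0 + 0 + (0 + 0)) → -a-> n6
  n4 = d.(0 | 0) | (0 | 0)\{c} → -d-> n7
  n5 = 0 | 0 | (b.(0 | 0))\{c} → -b-> n7
  n6 = 0 → deadlocked
  n7 = 0 | 0 | (0 | 0)\{c} → deadlocked
Bisimilarity quotient blocks:
  B0 = {m0, n0}
  B1 = {m2, n2}
  B2 = {m4, n4}
  B3 = {m6, m7, n6, n7}
  B4 = {m1, n1}
  B5 = {m5, n5}
  B6 = {m3, n3}
m0 ∈ B0, n0 ∈ B0 → same block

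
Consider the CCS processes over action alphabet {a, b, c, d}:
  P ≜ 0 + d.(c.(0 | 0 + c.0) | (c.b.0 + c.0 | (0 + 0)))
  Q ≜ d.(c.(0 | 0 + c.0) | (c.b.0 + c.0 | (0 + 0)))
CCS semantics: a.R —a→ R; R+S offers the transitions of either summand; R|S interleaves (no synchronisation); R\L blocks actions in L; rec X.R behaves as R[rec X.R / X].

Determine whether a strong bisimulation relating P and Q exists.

P ~ Q

Reachable graph of P (13 states):
  m0 = 0 + d.(c.(0 | 0 + c.0) | (c.b.0 + c.0 | (0 + 0))) has moves =d=> m1
  m1 = c.(0 | 0 + c.0) | (c.b.0 + c.0 | (0 + 0)) has moves =c=> m2, =c=> m3, =c=> m4
  m2 = (0 | 0 + c.0) | (c.b.0 + c.0 | (0 + 0)) has moves =c=> m5, =c=> m6, =c=> m7
  m3 = c.(0 | 0 + c.0) | (0 | (0 + 0)) has moves =c=> m5
  m4 = c.(0 | 0 + c.0) | b.0 has moves =b=> m8, =c=> m6
  m5 = (0 | 0 + c.0) | (0 | (0 + 0)) has moves =c=> m9
  m6 = (0 | 0 + c.0) | b.0 has moves =b=> m10, =c=> m11
  m7 = 0 | (c.b.0 + c.0 | (0 + 0)) has moves =c=> m11, =c=> m9
  m8 = c.(0 | 0 + c.0) | 0 has moves =c=> m10
  m9 = 0 | (0 | (0 + 0)) has moves (no moves)
  m10 = (0 | 0 + c.0) | 0 has moves =c=> m12
  m11 = 0 | b.0 has moves =b=> m12
  m12 = 0 | 0 has moves (no moves)
Reachable graph of Q (13 states):
  n0 = d.(c.(0 | 0 + c.0) | (c.b.0 + c.0 | (0 + 0))) has moves =d=> n1
  n1 = c.(0 | 0 + c.0) | (c.b.0 + c.0 | (0 + 0)) has moves =c=> n2, =c=> n3, =c=> n4
  n2 = (0 | 0 + c.0) | (c.b.0 + c.0 | (0 + 0)) has moves =c=> n5, =c=> n6, =c=> n7
  n3 = c.(0 | 0 + c.0) | (0 | (0 + 0)) has moves =c=> n5
  n4 = c.(0 | 0 + c.0) | b.0 has moves =b=> n8, =c=> n6
  n5 = (0 | 0 + c.0) | (0 | (0 + 0)) has moves =c=> n9
  n6 = (0 | 0 + c.0) | b.0 has moves =b=> n10, =c=> n11
  n7 = 0 | (c.b.0 + c.0 | (0 + 0)) has moves =c=> n11, =c=> n9
  n8 = c.(0 | 0 + c.0) | 0 has moves =c=> n10
  n9 = 0 | (0 | (0 + 0)) has moves (no moves)
  n10 = (0 | 0 + c.0) | 0 has moves =c=> n12
  n11 = 0 | b.0 has moves =b=> n12
  n12 = 0 | 0 has moves (no moves)
Partition-refinement fixed point:
  B0 = {m0, n0}
  B1 = {m1, n1}
  B2 = {m4, n4}
  B3 = {m6, n6}
  B4 = {m11, n11}
  B5 = {m12, m9, n12, n9}
  B6 = {m10, m5, n10, n5}
  B7 = {m3, m8, n3, n8}
  B8 = {m2, n2}
  B9 = {m7, n7}
m0 ∈ B0, n0 ∈ B0 → same block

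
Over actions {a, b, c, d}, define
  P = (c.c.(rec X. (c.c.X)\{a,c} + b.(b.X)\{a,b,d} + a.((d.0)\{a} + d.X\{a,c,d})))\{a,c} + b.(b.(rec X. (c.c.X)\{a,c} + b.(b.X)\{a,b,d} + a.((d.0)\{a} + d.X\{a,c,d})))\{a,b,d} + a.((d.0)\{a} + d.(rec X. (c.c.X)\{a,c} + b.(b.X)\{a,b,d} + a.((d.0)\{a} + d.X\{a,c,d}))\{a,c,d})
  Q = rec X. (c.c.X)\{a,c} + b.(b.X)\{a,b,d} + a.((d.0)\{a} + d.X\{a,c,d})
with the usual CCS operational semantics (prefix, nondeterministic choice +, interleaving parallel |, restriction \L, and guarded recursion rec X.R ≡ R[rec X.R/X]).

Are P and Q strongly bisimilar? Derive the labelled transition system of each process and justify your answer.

YES

P's transition system — 6 states:
  p0 = (c.c.(rec X. (c.c.X)\{a,c} + b.(b.X)\{a,b,d} + a.((d.0)\{a} + d.X\{a,c,d})))\{a,c} + b.(b.(rec X. (c.c.X)\{a,c} + b.(b.X)\{a,b,d} + a.((d.0)\{a} + d.X\{a,c,d})))\{a,b,d} + a.((d.0)\{a} + d.(rec X. (c.c.X)\{a,c} + b.(b.X)\{a,b,d} + a.((d.0)\{a} + d.X\{a,c,d}))\{a,c,d}) → --a--▸ p1, --b--▸ p2
  p1 = (d.0)\{a} + d.(rec X. (c.c.X)\{a,c} + b.(b.X)\{a,b,d} + a.((d.0)\{a} + d.X\{a,c,d}))\{a,c,d} → --d--▸ p3, --d--▸ p4
  p2 = (b.(rec X. (c.c.X)\{a,c} + b.(b.X)\{a,b,d} + a.((d.0)\{a} + d.X\{a,c,d})))\{a,b,d} → (no moves)
  p3 = (rec X. (c.c.X)\{a,c} + b.(b.X)\{a,b,d} + a.((d.0)\{a} + d.X\{a,c,d}))\{a,c,d} → --b--▸ p5
  p4 = 0\{a} → (no moves)
  p5 = (b.(rec X. (c.c.X)\{a,c} + b.(b.X)\{a,b,d} + a.((d.0)\{a} + d.X\{a,c,d})))\{a,b,d}\{a,c,d} → (no moves)
Q's transition system — 6 states:
  q0 = rec X. (c.c.X)\{a,c} + b.(b.X)\{a,b,d} + a.((d.0)\{a} + d.X\{a,c,d}) → --a--▸ q1, --b--▸ q2
  q1 = (d.0)\{a} + d.(rec X. (c.c.X)\{a,c} + b.(b.X)\{a,b,d} + a.((d.0)\{a} + d.X\{a,c,d}))\{a,c,d} → --d--▸ q3, --d--▸ q4
  q2 = (b.(rec X. (c.c.X)\{a,c} + b.(b.X)\{a,b,d} + a.((d.0)\{a} + d.X\{a,c,d})))\{a,b,d} → (no moves)
  q3 = (rec X. (c.c.X)\{a,c} + b.(b.X)\{a,b,d} + a.((d.0)\{a} + d.X\{a,c,d}))\{a,c,d} → --b--▸ q5
  q4 = 0\{a} → (no moves)
  q5 = (b.(rec X. (c.c.X)\{a,c} + b.(b.X)\{a,b,d} + a.((d.0)\{a} + d.X\{a,c,d})))\{a,b,d}\{a,c,d} → (no moves)
Bisimilarity quotient blocks:
  B0 = {p0, q0}
  B1 = {p2, p4, p5, q2, q4, q5}
  B2 = {p1, q1}
  B3 = {p3, q3}
p0 ∈ B0, q0 ∈ B0 → same block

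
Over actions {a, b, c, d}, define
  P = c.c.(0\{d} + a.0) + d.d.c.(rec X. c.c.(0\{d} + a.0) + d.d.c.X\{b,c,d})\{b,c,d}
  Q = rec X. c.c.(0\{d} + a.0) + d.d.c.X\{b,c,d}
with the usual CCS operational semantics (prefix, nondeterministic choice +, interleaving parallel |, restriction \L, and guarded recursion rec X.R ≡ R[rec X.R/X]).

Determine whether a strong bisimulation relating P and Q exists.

P's transition system — 7 states:
  m0 = c.c.(0\{d} + a.0) + d.d.c.(rec X. c.c.(0\{d} + a.0) + d.d.c.X\{b,c,d})\{b,c,d} ⊢ --c--▸ m1, --d--▸ m2
  m1 = c.(0\{d} + a.0) ⊢ --c--▸ m3
  m2 = d.c.(rec X. c.c.(0\{d} + a.0) + d.d.c.X\{b,c,d})\{b,c,d} ⊢ --d--▸ m4
  m3 = 0\{d} + a.0 ⊢ --a--▸ m5
  m4 = c.(rec X. c.c.(0\{d} + a.0) + d.d.c.X\{b,c,d})\{b,c,d} ⊢ --c--▸ m6
  m5 = 0 ⊢ (no moves)
  m6 = (rec X. c.c.(0\{d} + a.0) + d.d.c.X\{b,c,d})\{b,c,d} ⊢ (no moves)
Q's transition system — 7 states:
  n0 = rec X. c.c.(0\{d} + a.0) + d.d.c.X\{b,c,d} ⊢ --c--▸ n1, --d--▸ n2
  n1 = c.(0\{d} + a.0) ⊢ --c--▸ n3
  n2 = d.c.(rec X. c.c.(0\{d} + a.0) + d.d.c.X\{b,c,d})\{b,c,d} ⊢ --d--▸ n4
  n3 = 0\{d} + a.0 ⊢ --a--▸ n5
  n4 = c.(rec X. c.c.(0\{d} + a.0) + d.d.c.X\{b,c,d})\{b,c,d} ⊢ --c--▸ n6
  n5 = 0 ⊢ (no moves)
  n6 = (rec X. c.c.(0\{d} + a.0) + d.d.c.X\{b,c,d})\{b,c,d} ⊢ (no moves)
Coarsest stable partition (strong bisimilarity classes):
  B0 = {m0, n0}
  B1 = {m2, n2}
  B2 = {m4, n4}
  B3 = {m5, m6, n5, n6}
  B4 = {m1, n1}
  B5 = {m3, n3}
m0 ∈ B0, n0 ∈ B0 → same block

YES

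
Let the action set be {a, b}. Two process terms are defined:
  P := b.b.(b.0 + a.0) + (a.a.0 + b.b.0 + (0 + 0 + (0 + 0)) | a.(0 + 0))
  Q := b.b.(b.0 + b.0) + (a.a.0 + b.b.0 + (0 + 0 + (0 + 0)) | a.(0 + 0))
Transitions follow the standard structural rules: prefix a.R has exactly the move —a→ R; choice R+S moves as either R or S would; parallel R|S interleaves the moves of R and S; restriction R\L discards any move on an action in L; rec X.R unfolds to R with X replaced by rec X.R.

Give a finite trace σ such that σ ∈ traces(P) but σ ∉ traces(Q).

Reachable graph of P (7 states):
  u0 = b.b.(b.0 + a.0) + (a.a.0 + b.b.0 + (0 + 0 + (0 + 0)) | a.(0 + 0)) has moves —a→ u1, —a→ u2, —b→ u3, —b→ u4
  u1 = (0 + 0 + (0 + 0)) | (0 + 0) has moves stopped
  u2 = a.0 has moves —a→ u5
  u3 = b.(b.0 + a.0) has moves —b→ u6
  u4 = b.0 has moves —b→ u5
  u5 = 0 has moves stopped
  u6 = b.0 + a.0 has moves —a→ u5, —b→ u5
Reachable graph of Q (7 states):
  v0 = b.b.(b.0 + b.0) + (a.a.0 + b.b.0 + (0 + 0 + (0 + 0)) | a.(0 + 0)) has moves —a→ v1, —a→ v2, —b→ v3, —b→ v4
  v1 = (0 + 0 + (0 + 0)) | (0 + 0) has moves stopped
  v2 = a.0 has moves —a→ v5
  v3 = b.(b.0 + b.0) has moves —b→ v6
  v4 = b.0 has moves —b→ v5
  v5 = 0 has moves stopped
  v6 = b.0 + b.0 has moves —b→ v5
Executing bba from P (initial set {u0}):
  step 1 (b): {u3, u4}
  step 2 (b): {u5, u6}
  step 3 (a): {u5}
  P completes σ.
Executing bba from Q (initial set {v0}):
  step 1 (b): {v3, v4}
  step 2 (b): {v5, v6}
  step 3 (a): ∅  — Q cannot continue

bba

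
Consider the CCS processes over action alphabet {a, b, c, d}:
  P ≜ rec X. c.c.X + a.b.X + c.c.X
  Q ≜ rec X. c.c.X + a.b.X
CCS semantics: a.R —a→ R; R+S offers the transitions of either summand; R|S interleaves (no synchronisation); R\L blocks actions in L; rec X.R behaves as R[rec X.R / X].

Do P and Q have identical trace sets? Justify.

Reachable graph of P (3 states):
  p0 = rec X. c.c.X + a.b.X + c.c.X has moves ··a··> p1, ··c··> p2
  p1 = b.(rec X. c.c.X + a.b.X + c.c.X) has moves ··b··> p0
  p2 = c.(rec X. c.c.X + a.b.X + c.c.X) has moves ··c··> p0
Reachable graph of Q (3 states):
  q0 = rec X. c.c.X + a.b.X has moves ··a··> q1, ··c··> q2
  q1 = b.(rec X. c.c.X + a.b.X) has moves ··b··> q0
  q2 = c.(rec X. c.c.X + a.b.X) has moves ··c··> q0
Partition-refinement fixed point:
  B0 = {p0, q0}
  B1 = {p1, q1}
  B2 = {p2, q2}
p0 ∈ B0, q0 ∈ B0 → same block
Bisimilar ⇒ trace-equivalent.

trace-equivalent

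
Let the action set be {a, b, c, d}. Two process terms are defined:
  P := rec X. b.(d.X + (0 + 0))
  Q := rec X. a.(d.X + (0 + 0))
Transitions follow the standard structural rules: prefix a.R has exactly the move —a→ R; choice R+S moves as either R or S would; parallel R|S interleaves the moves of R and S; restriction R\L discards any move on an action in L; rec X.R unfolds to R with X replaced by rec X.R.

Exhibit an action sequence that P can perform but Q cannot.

b

LTS(P): 2 reachable states
  p0 = rec X. b.(d.X + (0 + 0)) has moves ··b··> p1
  p1 = d.(rec X. b.(d.X + (0 + 0))) + (0 + 0) has moves ··d··> p0
LTS(Q): 2 reachable states
  q0 = rec X. a.(d.X + (0 + 0)) has moves ··a··> q1
  q1 = d.(rec X. a.(d.X + (0 + 0))) + (0 + 0) has moves ··d··> q0
Trace ⟨b⟩ through P, begin at {p0}:
  [1] b ⇒ {p1}
  ✓ P
Trace ⟨b⟩ through Q, begin at {q0}:
  [1] b ⇒ no successor for Q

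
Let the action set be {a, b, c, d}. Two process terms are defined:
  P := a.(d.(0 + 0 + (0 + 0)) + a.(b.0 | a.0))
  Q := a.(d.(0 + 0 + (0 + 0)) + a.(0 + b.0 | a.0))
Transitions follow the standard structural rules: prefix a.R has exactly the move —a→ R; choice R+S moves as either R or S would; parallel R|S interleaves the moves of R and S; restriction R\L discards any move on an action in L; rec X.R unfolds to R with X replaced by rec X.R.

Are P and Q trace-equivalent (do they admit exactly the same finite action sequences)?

Reachable graph of P (7 states):
  p0 = a.(d.(0 + 0 + (0 + 0)) + a.(b.0 | a.0)) ⊢ ··a··> p1
  p1 = d.(0 + 0 + (0 + 0)) + a.(b.0 | a.0) ⊢ ··a··> p2, ··d··> p3
  p2 = b.0 | a.0 ⊢ ··a··> p4, ··b··> p5
  p3 = 0 + 0 + (0 + 0) ⊢ ∅
  p4 = b.0 | 0 ⊢ ··b··> p6
  p5 = 0 | a.0 ⊢ ··a··> p6
  p6 = 0 | 0 ⊢ ∅
Reachable graph of Q (7 states):
  q0 = a.(d.(0 + 0 + (0 + 0)) + a.(0 + b.0 | a.0)) ⊢ ··a··> q1
  q1 = d.(0 + 0 + (0 + 0)) + a.(0 + b.0 | a.0) ⊢ ··a··> q2, ··d··> q3
  q2 = 0 + b.0 | a.0 ⊢ ··a··> q4, ··b··> q5
  q3 = 0 + 0 + (0 + 0) ⊢ ∅
  q4 = b.0 | 0 ⊢ ··b··> q6
  q5 = 0 | a.0 ⊢ ··a··> q6
  q6 = 0 | 0 ⊢ ∅
Bisimilarity quotient blocks:
  B0 = {p0, q0}
  B1 = {p1, q1}
  B2 = {p2, q2}
  B3 = {p5, q5}
  B4 = {p3, p6, q3, q6}
  B5 = {p4, q4}
p0 ∈ B0, q0 ∈ B0 → same block
Bisimilar ⇒ trace-equivalent.

YES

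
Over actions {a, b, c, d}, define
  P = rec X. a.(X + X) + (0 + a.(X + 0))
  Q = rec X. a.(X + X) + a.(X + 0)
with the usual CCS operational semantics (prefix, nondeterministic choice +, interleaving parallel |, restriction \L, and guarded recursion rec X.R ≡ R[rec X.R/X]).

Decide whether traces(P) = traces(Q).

LTS(P): 3 reachable states
  p0 = rec X. a.(X + X) + (0 + a.(X + 0)) :: -a-> p1, -a-> p2
  p1 = (rec X. a.(X + X) + (0 + a.(X + 0))) + (rec X. a.(X + X) + (0 + a.(X + 0))) :: -a-> p1, -a-> p2
  p2 = (rec X. a.(X + X) + (0 + a.(X + 0))) + 0 :: -a-> p1, -a-> p2
LTS(Q): 3 reachable states
  q0 = rec X. a.(X + X) + a.(X + 0) :: -a-> q1, -a-> q2
  q1 = (rec X. a.(X + X) + a.(X + 0)) + (rec X. a.(X + X) + a.(X + 0)) :: -a-> q1, -a-> q2
  q2 = (rec X. a.(X + X) + a.(X + 0)) + 0 :: -a-> q1, -a-> q2
Coarsest stable partition (strong bisimilarity classes):
  B0 = {p0, p1, p2, q0, q1, q2}
p0 ∈ B0, q0 ∈ B0 → same block
Bisimilar ⇒ trace-equivalent.

traces(P) = traces(Q)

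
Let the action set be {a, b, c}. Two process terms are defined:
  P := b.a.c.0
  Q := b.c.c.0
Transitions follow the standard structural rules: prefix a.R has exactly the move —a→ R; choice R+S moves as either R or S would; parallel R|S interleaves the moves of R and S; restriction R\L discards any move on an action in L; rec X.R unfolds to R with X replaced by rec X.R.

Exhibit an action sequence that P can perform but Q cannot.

ba

LTS(P): 4 reachable states
  m0 = b.a.c.0 → --b--▸ m1
  m1 = a.c.0 → --a--▸ m2
  m2 = c.0 → --c--▸ m3
  m3 = 0 → ∅
LTS(Q): 4 reachable states
  n0 = b.c.c.0 → --b--▸ n1
  n1 = c.c.0 → --c--▸ n2
  n2 = c.0 → --c--▸ n3
  n3 = 0 → ∅
Trace ⟨ba⟩ through P, begin at {m0}:
  after b @ step 1: {m1}
  after a @ step 2: {m2}
  ✓ P
Trace ⟨ba⟩ through Q, begin at {n0}:
  after b @ step 1: {n1}
  after a @ step 2: ∅  — Q cannot continue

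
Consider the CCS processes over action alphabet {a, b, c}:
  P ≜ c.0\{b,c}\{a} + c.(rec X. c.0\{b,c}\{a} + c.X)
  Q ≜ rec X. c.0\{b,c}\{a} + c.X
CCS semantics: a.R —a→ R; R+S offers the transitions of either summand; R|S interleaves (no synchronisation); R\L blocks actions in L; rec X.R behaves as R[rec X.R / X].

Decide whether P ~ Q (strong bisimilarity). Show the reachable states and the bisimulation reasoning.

LTS(P): 3 reachable states
  m0 = c.0\{b,c}\{a} + c.(rec X. c.0\{b,c}\{a} + c.X) | -c-> m1, -c-> m2
  m1 = 0\{b,c}\{a} | ∅
  m2 = rec X. c.0\{b,c}\{a} + c.X | -c-> m1, -c-> m2
LTS(Q): 2 reachable states
  n0 = rec X. c.0\{b,c}\{a} + c.X | -c-> n0, -c-> n1
  n1 = 0\{b,c}\{a} | ∅
Partition-refinement fixed point:
  B0 = {m0, m2, n0}
  B1 = {m1, n1}
m0 ∈ B0, n0 ∈ B0 → same block

YES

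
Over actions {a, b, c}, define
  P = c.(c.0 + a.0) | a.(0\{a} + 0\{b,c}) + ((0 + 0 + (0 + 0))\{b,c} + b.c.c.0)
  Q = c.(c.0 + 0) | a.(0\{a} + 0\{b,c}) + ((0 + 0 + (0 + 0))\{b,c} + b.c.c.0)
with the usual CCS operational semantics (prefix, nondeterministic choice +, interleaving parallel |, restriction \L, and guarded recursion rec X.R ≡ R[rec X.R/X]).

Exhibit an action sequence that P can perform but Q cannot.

aca

LTS(P): 9 reachable states
  u0 = c.(c.0 + a.0) | a.(0\{a} + 0\{b,c}) + ((0 + 0 + (0 + 0))\{b,c} + b.c.c.0) has moves ··a··> u1, ··b··> u2, ··c··> u3
  u1 = c.(c.0 + a.0) | (0\{a} + 0\{b,c}) has moves ··c··> u4
  u2 = c.c.0 has moves ··c··> u5
  u3 = (c.0 + a.0) | a.(0\{a} + 0\{b,c}) has moves ··a··> u4, ··a··> u6, ··c··> u6
  u4 = (c.0 + a.0) | (0\{a} + 0\{b,c}) has moves ··a··> u7, ··c··> u7
  u5 = c.0 has moves ··c··> u8
  u6 = 0 | a.(0\{a} + 0\{b,c}) has moves ··a··> u7
  u7 = 0 | (0\{a} + 0\{b,c}) has moves deadlocked
  u8 = 0 has moves deadlocked
LTS(Q): 9 reachable states
  v0 = c.(c.0 + 0) | a.(0\{a} + 0\{b,c}) + ((0 + 0 + (0 + 0))\{b,c} + b.c.c.0) has moves ··a··> v1, ··b··> v2, ··c··> v3
  v1 = c.(c.0 + 0) | (0\{a} + 0\{b,c}) has moves ··c··> v4
  v2 = c.c.0 has moves ··c··> v5
  v3 = (c.0 + 0) | a.(0\{a} + 0\{b,c}) has moves ··a··> v4, ··c··> v6
  v4 = (c.0 + 0) | (0\{a} + 0\{b,c}) has moves ··c··> v7
  v5 = c.0 has moves ··c··> v8
  v6 = 0 | a.(0\{a} + 0\{b,c}) has moves ··a··> v7
  v7 = 0 | (0\{a} + 0\{b,c}) has moves deadlocked
  v8 = 0 has moves deadlocked
Run σ = ⟨aca⟩ on P: start {u0}
  step 1 (a): {u1}
  step 2 (c): {u4}
  step 3 (a): {u7}
  ✓ P
Run σ = ⟨aca⟩ on Q: start {v0}
  step 1 (a): {v1}
  step 2 (c): {v4}
  step 3 (a): ∅ (Q stuck)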